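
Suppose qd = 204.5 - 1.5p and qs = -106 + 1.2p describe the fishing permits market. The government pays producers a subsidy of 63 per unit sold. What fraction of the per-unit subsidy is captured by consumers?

Pre-subsidy: 204.5 - 1.5p = -106 + 1.2p gives p* = 115, q* = 32.
With the subsidy, sellers receive ps = pb + 63 for each unit, where pb is the price buyers pay.
Supply in terms of pb becomes qs = -106 + 1.2(pb + 63) = -30.4 + 1.2pb. Setting this equal to demand: 204.5 - 1.5pb = -30.4 + 1.2pb, so pb = 87.
Sellers receive ps = 87 + 63 = 150; q' = 204.5 − 1.5·87 = 74.
Buyers' price falls by p* − pb = 115 − 87 = 28; sellers' price rises by ps − p* = 150 − 115 = 35.
So consumers capture 28/63 = 4/9 of each unit of subsidy.

Consumer share = 4/9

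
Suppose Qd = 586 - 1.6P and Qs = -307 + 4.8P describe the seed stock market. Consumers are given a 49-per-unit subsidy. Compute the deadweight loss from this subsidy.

Deadweight loss = 1440.6

Pre-subsidy: 586 - 1.6P = -307 + 4.8P gives P* = 139.53125, Q* = 362.75.
With the rebate, buyers effectively pay Pb = Ps − 49, where Ps is the price sellers receive.
Demand in terms of Ps becomes Qd = 586 − 1.6(Ps − 49) = 664.4 - 1.6Ps. Setting this equal to supply: 664.4 - 1.6Ps = -307 + 4.8Ps, so Ps = 151.78125.
Buyers pay Pb = 151.78125 − 49 = 102.78125; Q' = -307 + 4.8·151.78125 = 421.55.
The subsidy expands output by 421.55 − 362.75 = 58.8 past the efficient level; on those units the gap between marginal cost and willingness to pay runs from 0 up to 49.
DWL = ½ × 49 × 58.8 = 1440.6.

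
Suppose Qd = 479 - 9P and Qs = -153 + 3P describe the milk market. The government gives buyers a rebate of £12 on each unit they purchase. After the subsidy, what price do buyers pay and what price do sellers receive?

Pre-subsidy: 479 - 9P = -153 + 3P gives P* = 158/3, Q* = 5.
With the rebate, buyers effectively pay Pb = Ps − 12, where Ps is the price sellers receive.
Demand in terms of Ps becomes Qd = 479 − 9(Ps − 12) = 587 - 9Ps. Setting this equal to supply: 587 - 9Ps = -153 + 3Ps, so Ps = 185/3.
Buyers pay Pb = 185/3 − 12 = 149/3; Q' = -153 + 3·(185/3) = 32.

Buyers pay 149/3; sellers receive 185/3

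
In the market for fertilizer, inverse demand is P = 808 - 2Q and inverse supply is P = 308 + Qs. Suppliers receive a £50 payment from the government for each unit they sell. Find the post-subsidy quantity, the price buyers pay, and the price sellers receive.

Q' = 550/3; buyers pay 1324/3; sellers receive 1474/3

Pre-subsidy: 808 - 2Q = 308 + Q gives Q* = 500/3 and P* = 1424/3.
With the subsidy, sellers receive Ps = Pb + 50 for each unit, where Pb is the price buyers pay.
On the curves, Pb = 808 - 2Q and Ps = 308 + Q; the wedge Ps − Pb = 50 gives 308 + Q − (808 - 2Q) = 50, so Q' = 550/3.
Then Pb = 808 − 2·(550/3) = 1324/3 and Ps = 308 + 1·(550/3) = 1474/3.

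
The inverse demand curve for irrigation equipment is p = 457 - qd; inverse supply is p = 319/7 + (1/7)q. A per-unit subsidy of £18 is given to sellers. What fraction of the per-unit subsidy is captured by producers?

Producer share = 0.125

Pre-subsidy: 457 - q = 319/7 + (1/7)q gives q* = 360 and p* = 97.
With the subsidy, sellers receive ps = pb + 18 for each unit, where pb is the price buyers pay.
On the curves, pb = 457 - q and ps = 319/7 + (1/7)q; the wedge ps − pb = 18 gives 319/7 + (1/7)q − (457 - q) = 18, so q' = 375.75.
Then pb = 457 − 1·375.75 = 81.25 and ps = 319/7 + (1/7)·375.75 = 99.25.
Buyers' price falls by p* − pb = 97 − 81.25 = 15.75; sellers' price rises by ps − p* = 99.25 − 97 = 2.25.
So producers capture 2.25/18 = 0.125 of each unit of subsidy.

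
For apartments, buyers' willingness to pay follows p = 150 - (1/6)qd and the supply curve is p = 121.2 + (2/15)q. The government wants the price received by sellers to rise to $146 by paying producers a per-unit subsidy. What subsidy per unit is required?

Required subsidy s = $27 per unit

At a seller price of 146, quantity supplied is -909 + 7.5·146 = 186.
Buyers absorb 186 only when they pay pb = 150 − (1/6)·186 = 119.
s = ps − pb = 146 − 119 = 27.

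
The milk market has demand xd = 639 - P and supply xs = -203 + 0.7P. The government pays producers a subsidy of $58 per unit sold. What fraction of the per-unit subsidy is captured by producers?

Producer share = 10/17

Pre-subsidy: 639 - P = -203 + 0.7P gives P* = 8420/17, x* = 2443/17.
With the subsidy, sellers receive Ps = Pb + 58 for each unit, where Pb is the price buyers pay.
Supply in terms of Pb becomes xs = -203 + 0.7(Pb + 58) = -162.4 + 0.7Pb. Setting this equal to demand: 639 - Pb = -162.4 + 0.7Pb, so Pb = 8014/17.
Sellers receive Ps = 8014/17 + 58 = 9000/17; x' = 639 − 1·(8014/17) = 2849/17.
Buyers' price falls by P* − Pb = 8420/17 − 8014/17 = 406/17; sellers' price rises by Ps − P* = 9000/17 − 8420/17 = 580/17.
So producers capture (580/17)/58 = 10/17 of each unit of subsidy.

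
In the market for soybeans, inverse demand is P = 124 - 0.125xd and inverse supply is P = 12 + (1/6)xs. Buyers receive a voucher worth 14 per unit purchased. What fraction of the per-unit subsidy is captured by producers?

Pre-subsidy: 124 - 0.125x = 12 + (1/6)x gives x* = 384 and P* = 76.
With the rebate, buyers effectively pay Pb = Ps − 14, where Ps is the price sellers receive.
On the curves, Pb = 124 - 0.125x and Ps = 12 + (1/6)x; the wedge Ps − Pb = 14 gives 12 + (1/6)x − (124 - 0.125x) = 14, so x' = 432.
Then Pb = 124 − 0.125·432 = 70 and Ps = 12 + (1/6)·432 = 84.
Buyers' price falls by P* − Pb = 76 − 70 = 6; sellers' price rises by Ps − P* = 84 − 76 = 8.
So producers capture 8/14 = 4/7 of each unit of subsidy.

Producer share = 4/7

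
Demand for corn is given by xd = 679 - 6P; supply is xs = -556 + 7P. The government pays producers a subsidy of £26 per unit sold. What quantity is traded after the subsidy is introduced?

Pre-subsidy: 679 - 6P = -556 + 7P gives P* = 95, x* = 109.
With the subsidy, sellers receive Ps = Pb + 26 for each unit, where Pb is the price buyers pay.
Supply in terms of Pb becomes xs = -556 + 7(Pb + 26) = -374 + 7Pb. Setting this equal to demand: 679 - 6Pb = -374 + 7Pb, so Pb = 81.
Sellers receive Ps = 81 + 26 = 107; x' = 679 − 6·81 = 193.

x' = 193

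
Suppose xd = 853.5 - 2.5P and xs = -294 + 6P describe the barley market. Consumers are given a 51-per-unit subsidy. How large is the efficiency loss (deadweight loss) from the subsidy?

Pre-subsidy: 853.5 - 2.5P = -294 + 6P gives P* = 135, x* = 516.
With the rebate, buyers effectively pay Pb = Ps − 51, where Ps is the price sellers receive.
Demand in terms of Ps becomes xd = 853.5 − 2.5(Ps − 51) = 981 - 2.5Ps. Setting this equal to supply: 981 - 2.5Ps = -294 + 6Ps, so Ps = 150.
Buyers pay Pb = 150 − 51 = 99; x' = -294 + 6·150 = 606.
The subsidy expands output by 606 − 516 = 90 past the efficient level; on those units the gap between marginal cost and willingness to pay runs from 0 up to 51.
DWL = ½ × 51 × 90 = 2295.

Deadweight loss = 2295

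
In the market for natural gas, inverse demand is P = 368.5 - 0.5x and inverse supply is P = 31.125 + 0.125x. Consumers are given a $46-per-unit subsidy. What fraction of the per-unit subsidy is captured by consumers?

Consumer share = 0.8

Pre-subsidy: 368.5 - 0.5x = 31.125 + 0.125x gives x* = 539.8 and P* = 98.6.
With the rebate, buyers effectively pay Pb = Ps − 46, where Ps is the price sellers receive.
On the curves, Pb = 368.5 - 0.5x and Ps = 31.125 + 0.125x; the wedge Ps − Pb = 46 gives 31.125 + 0.125x − (368.5 - 0.5x) = 46, so x' = 613.4.
Then Pb = 368.5 − 0.5·613.4 = 61.8 and Ps = 31.125 + 0.125·613.4 = 107.8.
Buyers' price falls by P* − Pb = 98.6 − 61.8 = 36.8; sellers' price rises by Ps − P* = 107.8 − 98.6 = 9.2.
So consumers capture 36.8/46 = 0.8 of each unit of subsidy.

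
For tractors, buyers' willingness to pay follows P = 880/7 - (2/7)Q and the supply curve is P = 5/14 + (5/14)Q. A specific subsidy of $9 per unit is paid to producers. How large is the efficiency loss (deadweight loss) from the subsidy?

Pre-subsidy: 880/7 - (2/7)Q = 5/14 + (5/14)Q gives Q* = 195 and P* = 70.
With the subsidy, sellers receive Ps = Pb + 9 for each unit, where Pb is the price buyers pay.
On the curves, Pb = 880/7 - (2/7)Q and Ps = 5/14 + (5/14)Q; the wedge Ps − Pb = 9 gives 5/14 + (5/14)Q − (880/7 - (2/7)Q) = 9, so Q' = 209.
Then Pb = 880/7 − (2/7)·209 = 66 and Ps = 5/14 + (5/14)·209 = 75.
The subsidy expands output by 209 − 195 = 14 past the efficient level; on those units the gap between marginal cost and willingness to pay runs from 0 up to 9.
DWL = ½ × 9 × 14 = 63.

Deadweight loss = $63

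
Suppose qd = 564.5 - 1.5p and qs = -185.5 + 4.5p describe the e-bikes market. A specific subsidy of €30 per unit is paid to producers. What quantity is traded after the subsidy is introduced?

Pre-subsidy: 564.5 - 1.5p = -185.5 + 4.5p gives p* = 125, q* = 377.
With the subsidy, sellers receive ps = pb + 30 for each unit, where pb is the price buyers pay.
Supply in terms of pb becomes qs = -185.5 + 4.5(pb + 30) = -50.5 + 4.5pb. Setting this equal to demand: 564.5 - 1.5pb = -50.5 + 4.5pb, so pb = 102.5.
Sellers receive ps = 102.5 + 30 = 132.5; q' = 564.5 − 1.5·102.5 = 410.75.

q' = 410.75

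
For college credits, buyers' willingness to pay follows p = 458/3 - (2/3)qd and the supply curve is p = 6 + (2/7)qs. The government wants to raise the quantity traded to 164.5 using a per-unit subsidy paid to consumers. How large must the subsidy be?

At q = 164.5, from the demand curve buyers pay pb = 458/3 − (2/3)·164.5 = 43; from the supply curve sellers need ps = 6 + (2/7)·164.5 = 53.
The subsidy must fill the gap: s = ps − pb = 53 − 43 = 10.

Required subsidy s = 10 per unit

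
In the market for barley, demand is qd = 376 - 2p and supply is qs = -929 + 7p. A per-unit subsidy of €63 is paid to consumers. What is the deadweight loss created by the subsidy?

Deadweight loss = €3087

Pre-subsidy: 376 - 2p = -929 + 7p gives p* = 145, q* = 86.
With the rebate, buyers effectively pay pb = ps − 63, where ps is the price sellers receive.
Demand in terms of ps becomes qd = 376 − 2(ps − 63) = 502 - 2ps. Setting this equal to supply: 502 - 2ps = -929 + 7ps, so ps = 159.
Buyers pay pb = 159 − 63 = 96; q' = -929 + 7·159 = 184.
The subsidy expands output by 184 − 86 = 98 past the efficient level; on those units the gap between marginal cost and willingness to pay runs from 0 up to 63.
DWL = ½ × 63 × 98 = 3087.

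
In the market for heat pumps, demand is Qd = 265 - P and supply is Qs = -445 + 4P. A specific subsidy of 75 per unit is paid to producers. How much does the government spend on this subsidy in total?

Pre-subsidy: 265 - P = -445 + 4P gives P* = 142, Q* = 123.
With the subsidy, sellers receive Ps = Pb + 75 for each unit, where Pb is the price buyers pay.
Supply in terms of Pb becomes Qs = -445 + 4(Pb + 75) = -145 + 4Pb. Setting this equal to demand: 265 - Pb = -145 + 4Pb, so Pb = 82.
Sellers receive Ps = 82 + 75 = 157; Q' = 265 − 1·82 = 183.
Government outlay = subsidy × quantity = 75 × 183 = 13725.

Government cost = 13725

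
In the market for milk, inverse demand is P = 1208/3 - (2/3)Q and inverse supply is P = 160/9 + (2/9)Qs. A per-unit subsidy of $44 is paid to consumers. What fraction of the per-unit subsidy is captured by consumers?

Consumer share = 0.75

Pre-subsidy: 1208/3 - (2/3)Q = 160/9 + (2/9)Q gives Q* = 433 and P* = 114.
With the rebate, buyers effectively pay Pb = Ps − 44, where Ps is the price sellers receive.
On the curves, Pb = 1208/3 - (2/3)Q and Ps = 160/9 + (2/9)Q; the wedge Ps − Pb = 44 gives 160/9 + (2/9)Q − (1208/3 - (2/3)Q) = 44, so Q' = 482.5.
Then Pb = 1208/3 − (2/3)·482.5 = 81 and Ps = 160/9 + (2/9)·482.5 = 125.
Buyers' price falls by P* − Pb = 114 − 81 = 33; sellers' price rises by Ps − P* = 125 − 114 = 11.
So consumers capture 33/44 = 0.75 of each unit of subsidy.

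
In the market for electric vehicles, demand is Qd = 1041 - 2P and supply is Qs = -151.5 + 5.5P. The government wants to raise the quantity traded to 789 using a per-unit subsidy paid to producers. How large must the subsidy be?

At Q = 789, invert demand for the buyer price: Pb = (1041 − 789)/2 = 126; invert supply for the seller price: Ps = (789 − (-151.5))/5.5 = 171.
The subsidy must fill the gap: s = Ps − Pb = 171 − 126 = 45.

Required subsidy s = 45 per unit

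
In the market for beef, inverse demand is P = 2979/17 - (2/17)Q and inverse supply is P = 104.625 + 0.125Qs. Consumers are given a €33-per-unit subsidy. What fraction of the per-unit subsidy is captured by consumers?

Consumer share = 16/33

Pre-subsidy: 2979/17 - (2/17)Q = 104.625 + 0.125Q gives Q* = 291 and P* = 141.
With the rebate, buyers effectively pay Pb = Ps − 33, where Ps is the price sellers receive.
On the curves, Pb = 2979/17 - (2/17)Q and Ps = 104.625 + 0.125Q; the wedge Ps − Pb = 33 gives 104.625 + 0.125Q − (2979/17 - (2/17)Q) = 33, so Q' = 427.
Then Pb = 2979/17 − (2/17)·427 = 125 and Ps = 104.625 + 0.125·427 = 158.
Buyers' price falls by P* − Pb = 141 − 125 = 16; sellers' price rises by Ps − P* = 158 − 141 = 17.
So consumers capture 16/33 = 16/33 of each unit of subsidy.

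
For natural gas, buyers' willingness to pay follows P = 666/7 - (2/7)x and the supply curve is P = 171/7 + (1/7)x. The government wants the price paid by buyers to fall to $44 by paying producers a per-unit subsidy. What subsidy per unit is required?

At a buyer price of 44, quantity demanded is 333 − 3.5·44 = 179.
Sellers supply 179 only when they receive Ps = 171/7 + (1/7)·179 = 50.
s = Ps − Pb = 50 − 44 = 6.

Required subsidy s = $6 per unit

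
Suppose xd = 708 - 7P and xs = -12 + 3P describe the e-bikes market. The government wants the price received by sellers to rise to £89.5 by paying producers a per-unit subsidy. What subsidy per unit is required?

Required subsidy s = £25 per unit

At a seller price of 89.5, quantity supplied is -12 + 3·89.5 = 256.5.
Buyers absorb 256.5 only when they pay Pb with 708 − 7·Pb = 256.5, i.e. Pb = 64.5.
s = Ps − Pb = 89.5 − 64.5 = 25.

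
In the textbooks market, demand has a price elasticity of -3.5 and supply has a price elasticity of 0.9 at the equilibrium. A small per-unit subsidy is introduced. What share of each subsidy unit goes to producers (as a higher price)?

For a small subsidy around the equilibrium, the benefit split depends on the relative slopes, which at a point are proportional to the elasticities.
Buyer share = εs/(εs + |εd|) = 0.9/(0.9 + 3.5) = 9/44; seller share = |εd|/(εs + |εd|) = 35/44.
So producers capture 35/44 of the subsidy.

Producer share = 35/44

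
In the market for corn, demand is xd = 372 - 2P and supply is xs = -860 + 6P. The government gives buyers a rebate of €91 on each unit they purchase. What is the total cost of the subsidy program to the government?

Government cost = €18245.5

Pre-subsidy: 372 - 2P = -860 + 6P gives P* = 154, x* = 64.
With the rebate, buyers effectively pay Pb = Ps − 91, where Ps is the price sellers receive.
Demand in terms of Ps becomes xd = 372 − 2(Ps − 91) = 554 - 2Ps. Setting this equal to supply: 554 - 2Ps = -860 + 6Ps, so Ps = 176.75.
Buyers pay Pb = 176.75 − 91 = 85.75; x' = -860 + 6·176.75 = 200.5.
Government outlay = subsidy × quantity = 91 × 200.5 = 18245.5.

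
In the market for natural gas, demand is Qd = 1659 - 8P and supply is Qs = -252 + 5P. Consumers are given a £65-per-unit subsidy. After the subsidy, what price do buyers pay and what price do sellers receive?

Pre-subsidy: 1659 - 8P = -252 + 5P gives P* = 147, Q* = 483.
With the rebate, buyers effectively pay Pb = Ps − 65, where Ps is the price sellers receive.
Demand in terms of Ps becomes Qd = 1659 − 8(Ps − 65) = 2179 - 8Ps. Setting this equal to supply: 2179 - 8Ps = -252 + 5Ps, so Ps = 187.
Buyers pay Pb = 187 − 65 = 122; Q' = -252 + 5·187 = 683.

Buyers pay £122; sellers receive £187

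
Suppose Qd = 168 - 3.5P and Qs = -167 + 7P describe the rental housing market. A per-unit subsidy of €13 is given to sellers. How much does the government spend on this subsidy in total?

Pre-subsidy: 168 - 3.5P = -167 + 7P gives P* = 670/21, Q* = 169/3.
With the subsidy, sellers receive Ps = Pb + 13 for each unit, where Pb is the price buyers pay.
Supply in terms of Pb becomes Qs = -167 + 7(Pb + 13) = -76 + 7Pb. Setting this equal to demand: 168 - 3.5Pb = -76 + 7Pb, so Pb = 488/21.
Sellers receive Ps = 488/21 + 13 = 761/21; Q' = 168 − 3.5·(488/21) = 260/3.
Government outlay = subsidy × quantity = 13 × 260/3 = 3380/3.

Government cost = 3380/3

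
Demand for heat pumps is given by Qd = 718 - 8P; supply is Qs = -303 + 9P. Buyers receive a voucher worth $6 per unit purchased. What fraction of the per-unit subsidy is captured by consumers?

Pre-subsidy: 718 - 8P = -303 + 9P gives P* = 1021/17, Q* = 4038/17.
With the rebate, buyers effectively pay Pb = Ps − 6, where Ps is the price sellers receive.
Demand in terms of Ps becomes Qd = 718 − 8(Ps − 6) = 766 - 8Ps. Setting this equal to supply: 766 - 8Ps = -303 + 9Ps, so Ps = 1069/17.
Buyers pay Pb = 1069/17 − 6 = 967/17; Q' = -303 + 9·(1069/17) = 4470/17.
Buyers' price falls by P* − Pb = 1021/17 − 967/17 = 54/17; sellers' price rises by Ps − P* = 1069/17 − 1021/17 = 48/17.
So consumers capture (54/17)/6 = 9/17 of each unit of subsidy.

Consumer share = 9/17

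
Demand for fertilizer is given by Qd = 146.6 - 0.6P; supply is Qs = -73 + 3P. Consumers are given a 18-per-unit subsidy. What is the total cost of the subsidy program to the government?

Government cost = 2142

Pre-subsidy: 146.6 - 0.6P = -73 + 3P gives P* = 61, Q* = 110.
With the rebate, buyers effectively pay Pb = Ps − 18, where Ps is the price sellers receive.
Demand in terms of Ps becomes Qd = 146.6 − 0.6(Ps − 18) = 157.4 - 0.6Ps. Setting this equal to supply: 157.4 - 0.6Ps = -73 + 3Ps, so Ps = 64.
Buyers pay Pb = 64 − 18 = 46; Q' = -73 + 3·64 = 119.
Government outlay = subsidy × quantity = 18 × 119 = 2142.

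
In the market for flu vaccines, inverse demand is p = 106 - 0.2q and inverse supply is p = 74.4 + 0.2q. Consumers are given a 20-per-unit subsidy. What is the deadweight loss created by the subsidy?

Pre-subsidy: 106 - 0.2q = 74.4 + 0.2q gives q* = 79 and p* = 90.2.
With the rebate, buyers effectively pay pb = ps − 20, where ps is the price sellers receive.
On the curves, pb = 106 - 0.2q and ps = 74.4 + 0.2q; the wedge ps − pb = 20 gives 74.4 + 0.2q − (106 - 0.2q) = 20, so q' = 129.
Then pb = 106 − 0.2·129 = 80.2 and ps = 74.4 + 0.2·129 = 100.2.
The subsidy expands output by 129 − 79 = 50 past the efficient level; on those units the gap between marginal cost and willingness to pay runs from 0 up to 20.
DWL = ½ × 20 × 50 = 500.

Deadweight loss = 500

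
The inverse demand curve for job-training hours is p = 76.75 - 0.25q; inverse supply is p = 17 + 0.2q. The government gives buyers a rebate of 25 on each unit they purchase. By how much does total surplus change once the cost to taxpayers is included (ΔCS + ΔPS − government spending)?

Pre-subsidy: 76.75 - 0.25q = 17 + 0.2q gives q* = 1195/9 and p* = 392/9.
With the rebate, buyers effectively pay pb = ps − 25, where ps is the price sellers receive.
On the curves, pb = 76.75 - 0.25q and ps = 17 + 0.2q; the wedge ps − pb = 25 gives 17 + 0.2q − (76.75 - 0.25q) = 25, so q' = 565/3.
Then pb = 76.75 − 0.25·(565/3) = 89/3 and ps = 17 + 0.2·(565/3) = 164/3.
ΔCS = ½(1195/9 + 565/3)(392/9 − 89/3) = 180625/81; ΔPS = ½(1195/9 + 565/3)(164/3 − 392/9) = 144500/81.
Government spending = 25 × 565/3 = 14125/3.
Net change = 180625/81 + 144500/81 − 14125/3 = -6250/9. The loss equals the DWL triangle ½·25·500/9.

Net change in total surplus = -6250/9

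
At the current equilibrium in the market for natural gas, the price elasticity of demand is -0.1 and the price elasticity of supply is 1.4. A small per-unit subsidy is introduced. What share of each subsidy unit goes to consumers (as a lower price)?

Consumer share = 14/15

For a small subsidy around the equilibrium, the benefit split depends on the relative slopes, which at a point are proportional to the elasticities.
Buyer share = εs/(εs + |εd|) = 1.4/(1.4 + 0.1) = 14/15; seller share = |εd|/(εs + |εd|) = 1/15.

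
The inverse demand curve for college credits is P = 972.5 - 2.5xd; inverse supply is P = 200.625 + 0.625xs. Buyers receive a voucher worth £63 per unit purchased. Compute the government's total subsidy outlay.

Government cost = £16831.08

Pre-subsidy: 972.5 - 2.5x = 200.625 + 0.625x gives x* = 247 and P* = 355.
With the rebate, buyers effectively pay Pb = Ps − 63, where Ps is the price sellers receive.
On the curves, Pb = 972.5 - 2.5x and Ps = 200.625 + 0.625x; the wedge Ps − Pb = 63 gives 200.625 + 0.625x − (972.5 - 2.5x) = 63, so x' = 267.16.
Then Pb = 972.5 − 2.5·267.16 = 304.6 and Ps = 200.625 + 0.625·267.16 = 367.6.
Government outlay = subsidy × quantity = 63 × 267.16 = 16831.08.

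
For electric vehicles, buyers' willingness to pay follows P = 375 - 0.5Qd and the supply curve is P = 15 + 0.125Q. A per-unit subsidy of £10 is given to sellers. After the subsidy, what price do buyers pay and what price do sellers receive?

Pre-subsidy: 375 - 0.5Q = 15 + 0.125Q gives Q* = 576 and P* = 87.
With the subsidy, sellers receive Ps = Pb + 10 for each unit, where Pb is the price buyers pay.
On the curves, Pb = 375 - 0.5Q and Ps = 15 + 0.125Q; the wedge Ps − Pb = 10 gives 15 + 0.125Q − (375 - 0.5Q) = 10, so Q' = 592.
Then Pb = 375 − 0.5·592 = 79 and Ps = 15 + 0.125·592 = 89.

Buyers pay £79; sellers receive £89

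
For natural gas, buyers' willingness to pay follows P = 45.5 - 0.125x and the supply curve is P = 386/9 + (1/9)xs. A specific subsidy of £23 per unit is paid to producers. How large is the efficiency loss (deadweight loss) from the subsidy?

Pre-subsidy: 45.5 - 0.125x = 386/9 + (1/9)x gives x* = 188/17 and P* = 750/17.
With the subsidy, sellers receive Ps = Pb + 23 for each unit, where Pb is the price buyers pay.
On the curves, Pb = 45.5 - 0.125x and Ps = 386/9 + (1/9)x; the wedge Ps − Pb = 23 gives 386/9 + (1/9)x − (45.5 - 0.125x) = 23, so x' = 1844/17.
Then Pb = 45.5 − 0.125·(1844/17) = 543/17 and Ps = 386/9 + (1/9)·(1844/17) = 934/17.
The subsidy expands output by 1844/17 − 188/17 = 1656/17 past the efficient level; on those units the gap between marginal cost and willingness to pay runs from 0 up to 23.
DWL = ½ × 23 × 1656/17 = 19044/17.

Deadweight loss = 19044/17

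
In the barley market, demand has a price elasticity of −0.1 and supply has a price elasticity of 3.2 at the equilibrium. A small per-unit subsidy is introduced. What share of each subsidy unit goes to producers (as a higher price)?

For a small subsidy around the equilibrium, the benefit split depends on the relative slopes, which at a point are proportional to the elasticities.
Buyer share = εs/(εs + |εd|) = 3.2/(3.2 + 0.1) = 32/33; seller share = |εd|/(εs + |εd|) = 1/33.
So producers capture 1/33 of the subsidy.

Producer share = 1/33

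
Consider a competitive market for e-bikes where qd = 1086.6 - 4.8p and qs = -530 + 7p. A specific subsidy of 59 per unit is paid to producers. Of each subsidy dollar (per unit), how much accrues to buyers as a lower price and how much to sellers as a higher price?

Buyers gain 35 per unit; sellers gain 24 per unit

Pre-subsidy: 1086.6 - 4.8p = -530 + 7p gives p* = 137, q* = 429.
With the subsidy, sellers receive ps = pb + 59 for each unit, where pb is the price buyers pay.
Supply in terms of pb becomes qs = -530 + 7(pb + 59) = -117 + 7pb. Setting this equal to demand: 1086.6 - 4.8pb = -117 + 7pb, so pb = 102.
Sellers receive ps = 102 + 59 = 161; q' = 1086.6 − 4.8·102 = 597.
Buyers' price falls by p* − pb = 137 − 102 = 35; sellers' price rises by ps − p* = 161 − 137 = 24.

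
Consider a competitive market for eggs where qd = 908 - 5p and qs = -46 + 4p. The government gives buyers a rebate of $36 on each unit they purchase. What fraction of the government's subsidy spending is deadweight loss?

DWL / government spending = 20/229

Pre-subsidy: 908 - 5p = -46 + 4p gives p* = 106, q* = 378.
With the rebate, buyers effectively pay pb = ps − 36, where ps is the price sellers receive.
Demand in terms of ps becomes qd = 908 − 5(ps − 36) = 1088 - 5ps. Setting this equal to supply: 1088 - 5ps = -46 + 4ps, so ps = 126.
Buyers pay pb = 126 − 36 = 90; q' = -46 + 4·126 = 458.
ΔCS = ½(378 + 458)(106 − 90) = 6688; ΔPS = ½(378 + 458)(126 − 106) = 8360.
Government spending = 36 × 458 = 16488.
DWL = ½ × 36 × (458 − 378) = 1440; fraction = 1440 / 16488 = 20/229.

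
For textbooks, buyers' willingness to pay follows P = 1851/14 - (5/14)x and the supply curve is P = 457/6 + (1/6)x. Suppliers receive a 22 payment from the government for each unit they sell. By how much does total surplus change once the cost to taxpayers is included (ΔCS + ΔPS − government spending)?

Net change in total surplus = -462

Pre-subsidy: 1851/14 - (5/14)x = 457/6 + (1/6)x gives x* = 107 and P* = 94.
With the subsidy, sellers receive Ps = Pb + 22 for each unit, where Pb is the price buyers pay.
On the curves, Pb = 1851/14 - (5/14)x and Ps = 457/6 + (1/6)x; the wedge Ps − Pb = 22 gives 457/6 + (1/6)x − (1851/14 - (5/14)x) = 22, so x' = 149.
Then Pb = 1851/14 − (5/14)·149 = 79 and Ps = 457/6 + (1/6)·149 = 101.
ΔCS = ½(107 + 149)(94 − 79) = 1920; ΔPS = ½(107 + 149)(101 − 94) = 896.
Government spending = 22 × 149 = 3278.
Net change = 1920 + 896 − 3278 = -462. The loss equals the DWL triangle ½·22·42.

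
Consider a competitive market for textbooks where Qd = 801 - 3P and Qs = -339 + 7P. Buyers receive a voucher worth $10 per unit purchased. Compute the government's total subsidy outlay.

Government cost = $4800

Pre-subsidy: 801 - 3P = -339 + 7P gives P* = 114, Q* = 459.
With the rebate, buyers effectively pay Pb = Ps − 10, where Ps is the price sellers receive.
Demand in terms of Ps becomes Qd = 801 − 3(Ps − 10) = 831 - 3Ps. Setting this equal to supply: 831 - 3Ps = -339 + 7Ps, so Ps = 117.
Buyers pay Pb = 117 − 10 = 107; Q' = -339 + 7·117 = 480.
Government outlay = subsidy × quantity = 10 × 480 = 4800.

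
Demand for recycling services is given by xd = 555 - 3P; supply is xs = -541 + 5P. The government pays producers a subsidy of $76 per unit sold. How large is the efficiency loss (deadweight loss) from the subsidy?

Pre-subsidy: 555 - 3P = -541 + 5P gives P* = 137, x* = 144.
With the subsidy, sellers receive Ps = Pb + 76 for each unit, where Pb is the price buyers pay.
Supply in terms of Pb becomes xs = -541 + 5(Pb + 76) = -161 + 5Pb. Setting this equal to demand: 555 - 3Pb = -161 + 5Pb, so Pb = 89.5.
Sellers receive Ps = 89.5 + 76 = 165.5; x' = 555 − 3·89.5 = 286.5.
The subsidy expands output by 286.5 − 144 = 142.5 past the efficient level; on those units the gap between marginal cost and willingness to pay runs from 0 up to 76.
DWL = ½ × 76 × 142.5 = 5415.

Deadweight loss = $5415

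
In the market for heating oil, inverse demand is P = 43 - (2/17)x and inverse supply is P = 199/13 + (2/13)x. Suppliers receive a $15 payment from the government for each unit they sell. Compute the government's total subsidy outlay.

Pre-subsidy: 43 - (2/17)x = 199/13 + (2/13)x gives x* = 102 and P* = 31.
With the subsidy, sellers receive Ps = Pb + 15 for each unit, where Pb is the price buyers pay.
On the curves, Pb = 43 - (2/17)x and Ps = 199/13 + (2/13)x; the wedge Ps − Pb = 15 gives 199/13 + (2/13)x − (43 - (2/17)x) = 15, so x' = 157.25.
Then Pb = 43 − (2/17)·157.25 = 24.5 and Ps = 199/13 + (2/13)·157.25 = 39.5.
Government outlay = subsidy × quantity = 15 × 157.25 = 2358.75.

Government cost = $2358.75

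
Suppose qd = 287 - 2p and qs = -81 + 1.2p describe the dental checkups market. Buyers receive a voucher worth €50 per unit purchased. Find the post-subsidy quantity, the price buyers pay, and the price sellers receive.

q' = 94.5; buyers pay €96.25; sellers receive €146.25

Pre-subsidy: 287 - 2p = -81 + 1.2p gives p* = 115, q* = 57.
With the rebate, buyers effectively pay pb = ps − 50, where ps is the price sellers receive.
Demand in terms of ps becomes qd = 287 − 2(ps − 50) = 387 - 2ps. Setting this equal to supply: 387 - 2ps = -81 + 1.2ps, so ps = 146.25.
Buyers pay pb = 146.25 − 50 = 96.25; q' = -81 + 1.2·146.25 = 94.5.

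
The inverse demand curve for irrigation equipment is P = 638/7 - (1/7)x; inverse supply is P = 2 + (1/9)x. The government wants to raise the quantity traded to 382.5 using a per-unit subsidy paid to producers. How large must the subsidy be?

Required subsidy s = 8 per unit

At x = 382.5, from the demand curve buyers pay Pb = 638/7 − (1/7)·382.5 = 36.5; from the supply curve sellers need Ps = 2 + (1/9)·382.5 = 44.5.
The subsidy must fill the gap: s = Ps − Pb = 44.5 − 36.5 = 8.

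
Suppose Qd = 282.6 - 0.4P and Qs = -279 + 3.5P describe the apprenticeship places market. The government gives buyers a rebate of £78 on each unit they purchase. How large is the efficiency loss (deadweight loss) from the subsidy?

Deadweight loss = £1092

Pre-subsidy: 282.6 - 0.4P = -279 + 3.5P gives P* = 144, Q* = 225.
With the rebate, buyers effectively pay Pb = Ps − 78, where Ps is the price sellers receive.
Demand in terms of Ps becomes Qd = 282.6 − 0.4(Ps − 78) = 313.8 - 0.4Ps. Setting this equal to supply: 313.8 - 0.4Ps = -279 + 3.5Ps, so Ps = 152.
Buyers pay Pb = 152 − 78 = 74; Q' = -279 + 3.5·152 = 253.
The subsidy expands output by 253 − 225 = 28 past the efficient level; on those units the gap between marginal cost and willingness to pay runs from 0 up to 78.
DWL = ½ × 78 × 28 = 1092.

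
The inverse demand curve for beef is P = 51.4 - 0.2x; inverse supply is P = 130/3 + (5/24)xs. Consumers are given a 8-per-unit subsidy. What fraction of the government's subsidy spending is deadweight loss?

Pre-subsidy: 51.4 - 0.2x = 130/3 + (5/24)x gives x* = 968/49 and P* = 2325/49.
With the rebate, buyers effectively pay Pb = Ps − 8, where Ps is the price sellers receive.
On the curves, Pb = 51.4 - 0.2x and Ps = 130/3 + (5/24)x; the wedge Ps − Pb = 8 gives 130/3 + (5/24)x − (51.4 - 0.2x) = 8, so x' = 1928/49.
Then Pb = 51.4 − 0.2·(1928/49) = 2133/49 and Ps = 130/3 + (5/24)·(1928/49) = 2525/49.
ΔCS = ½(968/49 + 1928/49)(2325/49 − 2133/49) = 278016/2401; ΔPS = ½(968/49 + 1928/49)(2525/49 − 2325/49) = 289600/2401.
Government spending = 8 × 1928/49 = 15424/49.
DWL = ½ × 8 × (1928/49 − 968/49) = 3840/49; fraction = (3840/49) / (15424/49) = 60/241.

DWL / government spending = 60/241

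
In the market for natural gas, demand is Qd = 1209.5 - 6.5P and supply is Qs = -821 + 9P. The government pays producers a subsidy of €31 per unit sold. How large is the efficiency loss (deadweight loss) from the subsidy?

Pre-subsidy: 1209.5 - 6.5P = -821 + 9P gives P* = 131, Q* = 358.
With the subsidy, sellers receive Ps = Pb + 31 for each unit, where Pb is the price buyers pay.
Supply in terms of Pb becomes Qs = -821 + 9(Pb + 31) = -542 + 9Pb. Setting this equal to demand: 1209.5 - 6.5Pb = -542 + 9Pb, so Pb = 113.
Sellers receive Ps = 113 + 31 = 144; Q' = 1209.5 − 6.5·113 = 475.
The subsidy expands output by 475 − 358 = 117 past the efficient level; on those units the gap between marginal cost and willingness to pay runs from 0 up to 31.
DWL = ½ × 31 × 117 = 1813.5.

Deadweight loss = €1813.5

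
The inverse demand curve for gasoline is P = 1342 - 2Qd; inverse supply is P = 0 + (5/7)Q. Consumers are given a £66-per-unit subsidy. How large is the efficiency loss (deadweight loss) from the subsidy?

Deadweight loss = 15246/19

Pre-subsidy: 1342 - 2Q = 0 + (5/7)Q gives Q* = 9394/19 and P* = 6710/19.
With the rebate, buyers effectively pay Pb = Ps − 66, where Ps is the price sellers receive.
On the curves, Pb = 1342 - 2Q and Ps = 0 + (5/7)Q; the wedge Ps − Pb = 66 gives 0 + (5/7)Q − (1342 - 2Q) = 66, so Q' = 9856/19.
Then Pb = 1342 − 2·(9856/19) = 5786/19 and Ps = 0 + (5/7)·(9856/19) = 7040/19.
The subsidy expands output by 9856/19 − 9394/19 = 462/19 past the efficient level; on those units the gap between marginal cost and willingness to pay runs from 0 up to 66.
DWL = ½ × 66 × 462/19 = 15246/19.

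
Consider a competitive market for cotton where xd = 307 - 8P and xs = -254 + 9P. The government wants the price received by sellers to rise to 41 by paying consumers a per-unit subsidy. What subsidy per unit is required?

Required subsidy s = 17 per unit

At a seller price of 41, quantity supplied is -254 + 9·41 = 115.
Buyers absorb 115 only when they pay Pb with 307 − 8·Pb = 115, i.e. Pb = 24.
s = Ps − Pb = 41 − 24 = 17.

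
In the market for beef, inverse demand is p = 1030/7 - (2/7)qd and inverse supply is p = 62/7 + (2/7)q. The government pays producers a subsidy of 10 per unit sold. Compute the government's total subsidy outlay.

Government cost = 2595

Pre-subsidy: 1030/7 - (2/7)q = 62/7 + (2/7)q gives q* = 242 and p* = 78.
With the subsidy, sellers receive ps = pb + 10 for each unit, where pb is the price buyers pay.
On the curves, pb = 1030/7 - (2/7)q and ps = 62/7 + (2/7)q; the wedge ps − pb = 10 gives 62/7 + (2/7)q − (1030/7 - (2/7)q) = 10, so q' = 259.5.
Then pb = 1030/7 − (2/7)·259.5 = 73 and ps = 62/7 + (2/7)·259.5 = 83.
Government outlay = subsidy × quantity = 10 × 259.5 = 2595.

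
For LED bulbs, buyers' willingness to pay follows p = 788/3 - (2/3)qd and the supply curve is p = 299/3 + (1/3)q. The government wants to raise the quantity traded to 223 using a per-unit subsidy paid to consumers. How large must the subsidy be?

At q = 223, from the demand curve buyers pay pb = 788/3 − (2/3)·223 = 114; from the supply curve sellers need ps = 299/3 + (1/3)·223 = 174.
The subsidy must fill the gap: s = ps − pb = 174 − 114 = 60.

Required subsidy s = 60 per unit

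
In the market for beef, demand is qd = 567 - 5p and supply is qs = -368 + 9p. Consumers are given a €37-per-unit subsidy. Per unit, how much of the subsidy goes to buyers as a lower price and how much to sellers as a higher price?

Pre-subsidy: 567 - 5p = -368 + 9p gives p* = 935/14, q* = 3263/14.
With the rebate, buyers effectively pay pb = ps − 37, where ps is the price sellers receive.
Demand in terms of ps becomes qd = 567 − 5(ps − 37) = 752 - 5ps. Setting this equal to supply: 752 - 5ps = -368 + 9ps, so ps = 80.
Buyers pay pb = 80 − 37 = 43; q' = -368 + 9·80 = 352.
Buyers' price falls by p* − pb = 935/14 − 43 = 333/14; sellers' price rises by ps − p* = 80 − 935/14 = 185/14.

Buyers gain 333/14 per unit; sellers gain 185/14 per unit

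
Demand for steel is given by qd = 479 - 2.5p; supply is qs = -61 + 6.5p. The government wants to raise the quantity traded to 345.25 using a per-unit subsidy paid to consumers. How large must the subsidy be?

Required subsidy s = 9 per unit

At q = 345.25, invert demand for the buyer price: pb = (479 − 345.25)/2.5 = 53.5; invert supply for the seller price: ps = (345.25 − (-61))/6.5 = 62.5.
The subsidy must fill the gap: s = ps − pb = 62.5 − 53.5 = 9.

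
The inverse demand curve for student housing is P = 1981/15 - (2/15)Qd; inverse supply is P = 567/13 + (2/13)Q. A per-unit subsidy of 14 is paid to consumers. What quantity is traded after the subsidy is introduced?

Q' = 356.75

Pre-subsidy: 1981/15 - (2/15)Q = 567/13 + (2/13)Q gives Q* = 308 and P* = 91.
With the rebate, buyers effectively pay Pb = Ps − 14, where Ps is the price sellers receive.
On the curves, Pb = 1981/15 - (2/15)Q and Ps = 567/13 + (2/13)Q; the wedge Ps − Pb = 14 gives 567/13 + (2/13)Q − (1981/15 - (2/15)Q) = 14, so Q' = 356.75.
Then Pb = 1981/15 − (2/15)·356.75 = 84.5 and Ps = 567/13 + (2/13)·356.75 = 98.5.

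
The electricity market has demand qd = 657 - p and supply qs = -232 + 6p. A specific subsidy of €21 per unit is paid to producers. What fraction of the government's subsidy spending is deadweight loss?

DWL / government spending = 9/548

Pre-subsidy: 657 - p = -232 + 6p gives p* = 127, q* = 530.
With the subsidy, sellers receive ps = pb + 21 for each unit, where pb is the price buyers pay.
Supply in terms of pb becomes qs = -232 + 6(pb + 21) = -106 + 6pb. Setting this equal to demand: 657 - pb = -106 + 6pb, so pb = 109.
Sellers receive ps = 109 + 21 = 130; q' = 657 − 1·109 = 548.
ΔCS = ½(530 + 548)(127 − 109) = 9702; ΔPS = ½(530 + 548)(130 − 127) = 1617.
Government spending = 21 × 548 = 11508.
DWL = ½ × 21 × (548 − 530) = 189; fraction = 189 / 11508 = 9/548.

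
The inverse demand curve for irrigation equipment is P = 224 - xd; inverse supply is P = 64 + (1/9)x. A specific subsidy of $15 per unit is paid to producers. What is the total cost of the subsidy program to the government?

Pre-subsidy: 224 - x = 64 + (1/9)x gives x* = 144 and P* = 80.
With the subsidy, sellers receive Ps = Pb + 15 for each unit, where Pb is the price buyers pay.
On the curves, Pb = 224 - x and Ps = 64 + (1/9)x; the wedge Ps − Pb = 15 gives 64 + (1/9)x − (224 - x) = 15, so x' = 157.5.
Then Pb = 224 − 1·157.5 = 66.5 and Ps = 64 + (1/9)·157.5 = 81.5.
Government outlay = subsidy × quantity = 15 × 157.5 = 2362.5.

Government cost = $2362.5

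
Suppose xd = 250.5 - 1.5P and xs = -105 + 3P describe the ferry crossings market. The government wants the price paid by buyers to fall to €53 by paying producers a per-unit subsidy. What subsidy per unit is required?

Required subsidy s = €39 per unit

At a buyer price of 53, quantity demanded is 250.5 − 1.5·53 = 171.
Sellers supply 171 only when they receive Ps with -105 + 3·Ps = 171, i.e. Ps = 92.
s = Ps − Pb = 92 − 53 = 39.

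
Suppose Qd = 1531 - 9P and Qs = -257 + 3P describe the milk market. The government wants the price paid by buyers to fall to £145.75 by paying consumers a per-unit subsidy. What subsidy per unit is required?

At a buyer price of 145.75, quantity demanded is 1531 − 9·145.75 = 219.25.
Sellers supply 219.25 only when they receive Ps with -257 + 3·Ps = 219.25, i.e. Ps = 158.75.
s = Ps − Pb = 158.75 − 145.75 = 13.

Required subsidy s = £13 per unit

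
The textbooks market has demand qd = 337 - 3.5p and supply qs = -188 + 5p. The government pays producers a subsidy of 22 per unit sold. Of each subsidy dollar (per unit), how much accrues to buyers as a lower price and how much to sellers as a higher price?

Buyers gain 220/17 per unit; sellers gain 154/17 per unit

Pre-subsidy: 337 - 3.5p = -188 + 5p gives p* = 1050/17, q* = 2054/17.
With the subsidy, sellers receive ps = pb + 22 for each unit, where pb is the price buyers pay.
Supply in terms of pb becomes qs = -188 + 5(pb + 22) = -78 + 5pb. Setting this equal to demand: 337 - 3.5pb = -78 + 5pb, so pb = 830/17.
Sellers receive ps = 830/17 + 22 = 1204/17; q' = 337 − 3.5·(830/17) = 2824/17.
Buyers' price falls by p* − pb = 1050/17 − 830/17 = 220/17; sellers' price rises by ps − p* = 1204/17 − 1050/17 = 154/17.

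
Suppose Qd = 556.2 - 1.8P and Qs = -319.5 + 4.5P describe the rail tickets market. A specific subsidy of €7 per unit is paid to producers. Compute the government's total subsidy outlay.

Government cost = €2205

Pre-subsidy: 556.2 - 1.8P = -319.5 + 4.5P gives P* = 139, Q* = 306.
With the subsidy, sellers receive Ps = Pb + 7 for each unit, where Pb is the price buyers pay.
Supply in terms of Pb becomes Qs = -319.5 + 4.5(Pb + 7) = -288 + 4.5Pb. Setting this equal to demand: 556.2 - 1.8Pb = -288 + 4.5Pb, so Pb = 134.
Sellers receive Ps = 134 + 7 = 141; Q' = 556.2 − 1.8·134 = 315.
Government outlay = subsidy × quantity = 7 × 315 = 2205.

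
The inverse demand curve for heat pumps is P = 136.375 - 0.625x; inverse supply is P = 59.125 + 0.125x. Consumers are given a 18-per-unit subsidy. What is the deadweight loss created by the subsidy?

Deadweight loss = 216

Pre-subsidy: 136.375 - 0.625x = 59.125 + 0.125x gives x* = 103 and P* = 72.
With the rebate, buyers effectively pay Pb = Ps − 18, where Ps is the price sellers receive.
On the curves, Pb = 136.375 - 0.625x and Ps = 59.125 + 0.125x; the wedge Ps − Pb = 18 gives 59.125 + 0.125x − (136.375 - 0.625x) = 18, so x' = 127.
Then Pb = 136.375 − 0.625·127 = 57 and Ps = 59.125 + 0.125·127 = 75.
The subsidy expands output by 127 − 103 = 24 past the efficient level; on those units the gap between marginal cost and willingness to pay runs from 0 up to 18.
DWL = ½ × 18 × 24 = 216.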